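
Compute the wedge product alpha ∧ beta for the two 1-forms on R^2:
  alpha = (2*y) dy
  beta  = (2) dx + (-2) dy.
alpha ∧ beta = (-4*y) dx ∧ dy

Distribute the wedge, using dx_i ∧ dx_j = -dx_j ∧ dx_i and dx_i ∧ dx_i = 0. For each pair (i, j) with i < j, the coefficient of dx_i ∧ dx_j in alpha ∧ beta is (alpha_i * beta_j - alpha_j * beta_i). Collecting: alpha ∧ beta = (-4*y) dx ∧ dy.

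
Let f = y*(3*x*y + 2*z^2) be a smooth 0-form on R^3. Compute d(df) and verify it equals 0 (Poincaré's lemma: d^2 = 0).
d(df) = 0

Step 1: df = sum_i (∂f/∂x_i) dx_i = (3*y^2) dx + (6*x*y + 2*z^2) dy + (4*y*z) dz.
Step 2: Apply d again. Using the 1-form formula, the coefficient of dx ∧ dy in d(df) is ∂^2 f/∂x ∂y - ∂^2 f/∂y ∂x = (6*y) - (6*y) = 0 (equality of mixed partials for smooth f).
Similarly for dx ∧ dz and dy ∧ dz — all coefficients vanish. So d(df) = 0.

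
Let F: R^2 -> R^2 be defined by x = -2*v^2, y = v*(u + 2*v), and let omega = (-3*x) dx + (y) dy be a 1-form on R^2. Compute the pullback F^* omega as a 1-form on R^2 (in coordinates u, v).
F^* omega = (v^2*(u + 2*v)) du + (v*(u^2 + 6*u*v - 16*v^2)) dv

Using F^*(f dg) = (f ∘ F) d(g ∘ F), substitute each coordinate x_i by F_i(u, v) in f_i, and replace dx_i by d F_i = (∂F_i/∂u) du + (∂F_i/∂v) dv.
  For the x component: f_1(F) = 6*v^2; d F_1 = (0) du + (-4*v) dv
  For the y component: f_2(F) = v*(u + 2*v); d F_2 = (v) du + (u + 4*v) dv
Combining and collecting du, dv coefficients:
  coeff of du: v^2*(u + 2*v)
  coeff of dv: v*(u^2 + 6*u*v - 16*v^2)
F^* omega = (v^2*(u + 2*v)) du + (v*(u^2 + 6*u*v - 16*v^2)) dv.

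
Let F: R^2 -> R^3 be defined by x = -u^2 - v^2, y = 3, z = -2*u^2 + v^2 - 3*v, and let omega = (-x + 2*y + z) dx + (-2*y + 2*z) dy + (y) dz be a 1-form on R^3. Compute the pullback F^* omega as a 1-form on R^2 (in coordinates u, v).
F^* omega = (2*u*(u^2 - 2*v^2 + 3*v - 12)) du + (2*u^2*v - 4*v^3 + 6*v^2 - 6*v - 9) dv

Using F^*(f dg) = (f ∘ F) d(g ∘ F), substitute each coordinate x_i by F_i(u, v) in f_i, and replace dx_i by d F_i = (∂F_i/∂u) du + (∂F_i/∂v) dv.
  For the x component: f_1(F) = -u^2 + 2*v^2 - 3*v + 6; d F_1 = (-2*u) du + (-2*v) dv
  For the y component: f_2(F) = -4*u^2 + 2*v^2 - 6*v - 6; d F_2 = (0) du + (0) dv
  For the z component: f_3(F) = 3; d F_3 = (-4*u) du + (2*v - 3) dv
Combining and collecting du, dv coefficients:
  coeff of du: 2*u*(u^2 - 2*v^2 + 3*v - 12)
  coeff of dv: 2*u^2*v - 4*v^3 + 6*v^2 - 6*v - 9
F^* omega = (2*u*(u^2 - 2*v^2 + 3*v - 12)) du + (2*u^2*v - 4*v^3 + 6*v^2 - 6*v - 9) dv.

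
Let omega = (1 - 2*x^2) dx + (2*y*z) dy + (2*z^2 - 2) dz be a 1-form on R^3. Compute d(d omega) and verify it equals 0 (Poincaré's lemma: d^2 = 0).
d(d omega) = 0

Step 1: d omega = sum_{i<j} (∂f_j/∂x_i - ∂f_i/∂x_j) dx_i ∧ dx_j:
  coeff of dx ∧ dy: 0
  coeff of dx ∧ dz: 0
  coeff of dy ∧ dz: -2*y
Step 2: Apply d again to each 2-form coefficient. The only possible 3-form in R^3 is dx ∧ dy ∧ dz, with coefficient
  ∂(coeff of dy∧dz)/∂x - ∂(coeff of dx∧dz)/∂y + ∂(coeff of dx∧dy)/∂z
  = ∂/∂x (-2*y) - ∂/∂y (0) + ∂/∂z (0).
Each of these terms simplifies to sums of mixed partials that cancel in pairs. The result is 0 (by equality of mixed partials for smooth functions — Schwarz / Clairaut).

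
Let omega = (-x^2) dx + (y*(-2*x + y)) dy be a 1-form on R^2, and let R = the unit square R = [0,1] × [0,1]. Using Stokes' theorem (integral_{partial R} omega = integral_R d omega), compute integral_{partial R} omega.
integral_(partial R) omega = -1

Stokes: integral_partial_R omega = integral_R d omega with d omega = (∂Q/∂x - ∂P/∂y) dx ∧ dy.
  ∂Q/∂x = -2*y
  ∂P/∂y = 0
  integrand = ∂Q/∂x - ∂P/∂y = -2*y.
Integrating over R: integral_0^1 integral_0^1 (-2*y) dx dy = -1.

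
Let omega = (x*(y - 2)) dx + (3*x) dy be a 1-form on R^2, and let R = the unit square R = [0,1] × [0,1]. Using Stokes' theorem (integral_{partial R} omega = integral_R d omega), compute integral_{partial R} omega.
integral_(partial R) omega = 5/2

Stokes: integral_partial_R omega = integral_R d omega with d omega = (∂Q/∂x - ∂P/∂y) dx ∧ dy.
  ∂Q/∂x = 3
  ∂P/∂y = x
  integrand = ∂Q/∂x - ∂P/∂y = 3 - x.
Integrating over R: integral_0^1 integral_0^1 (3 - x) dx dy = 5/2.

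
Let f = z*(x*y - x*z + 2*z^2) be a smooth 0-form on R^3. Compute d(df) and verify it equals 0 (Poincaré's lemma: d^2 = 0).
d(df) = 0

Step 1: df = sum_i (∂f/∂x_i) dx_i = (z*(y - z)) dx + (x*z) dy + (x*y - 2*x*z + 6*z^2) dz.
Step 2: Apply d again. Using the 1-form formula, the coefficient of dx ∧ dy in d(df) is ∂^2 f/∂x ∂y - ∂^2 f/∂y ∂x = (z) - (z) = 0 (equality of mixed partials for smooth f).
Similarly for dx ∧ dz and dy ∧ dz — all coefficients vanish. So d(df) = 0.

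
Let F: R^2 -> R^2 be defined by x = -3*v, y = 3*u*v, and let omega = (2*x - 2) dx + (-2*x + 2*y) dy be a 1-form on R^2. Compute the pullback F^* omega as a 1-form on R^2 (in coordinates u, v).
F^* omega = (18*v^2*(u + 1)) du + (18*u^2*v + 18*u*v + 18*v + 6) dv

Using F^*(f dg) = (f ∘ F) d(g ∘ F), substitute each coordinate x_i by F_i(u, v) in f_i, and replace dx_i by d F_i = (∂F_i/∂u) du + (∂F_i/∂v) dv.
  For the x component: f_1(F) = -6*v - 2; d F_1 = (0) du + (-3) dv
  For the y component: f_2(F) = 6*v*(u + 1); d F_2 = (3*v) du + (3*u) dv
Combining and collecting du, dv coefficients:
  coeff of du: 18*v^2*(u + 1)
  coeff of dv: 18*u^2*v + 18*u*v + 18*v + 6
F^* omega = (18*v^2*(u + 1)) du + (18*u^2*v + 18*u*v + 18*v + 6) dv.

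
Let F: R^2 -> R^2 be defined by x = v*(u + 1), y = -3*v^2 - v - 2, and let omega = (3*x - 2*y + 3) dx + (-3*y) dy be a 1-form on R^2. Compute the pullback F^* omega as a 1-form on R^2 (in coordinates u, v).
F^* omega = (v*(3*u*v + 6*v^2 + 5*v + 7)) du + (3*u^2*v + 6*u*v^2 + 8*u*v + 7*u - 54*v^3 - 21*v^2 - 34*v + 1) dv

Using F^*(f dg) = (f ∘ F) d(g ∘ F), substitute each coordinate x_i by F_i(u, v) in f_i, and replace dx_i by d F_i = (∂F_i/∂u) du + (∂F_i/∂v) dv.
  For the x component: f_1(F) = 3*u*v + 6*v^2 + 5*v + 7; d F_1 = (v) du + (u + 1) dv
  For the y component: f_2(F) = 9*v^2 + 3*v + 6; d F_2 = (0) du + (-6*v - 1) dv
Combining and collecting du, dv coefficients:
  coeff of du: v*(3*u*v + 6*v^2 + 5*v + 7)
  coeff of dv: 3*u^2*v + 6*u*v^2 + 8*u*v + 7*u - 54*v^3 - 21*v^2 - 34*v + 1
F^* omega = (v*(3*u*v + 6*v^2 + 5*v + 7)) du + (3*u^2*v + 6*u*v^2 + 8*u*v + 7*u - 54*v^3 - 21*v^2 - 34*v + 1) dv.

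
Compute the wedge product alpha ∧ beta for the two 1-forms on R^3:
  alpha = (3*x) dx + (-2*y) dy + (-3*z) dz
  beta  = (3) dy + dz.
alpha ∧ beta = (9*x) dx ∧ dy + (3*x) dx ∧ dz + (-2*y + 9*z) dy ∧ dz

Distribute the wedge, using dx_i ∧ dx_j = -dx_j ∧ dx_i and dx_i ∧ dx_i = 0. For each pair (i, j) with i < j, the coefficient of dx_i ∧ dx_j in alpha ∧ beta is (alpha_i * beta_j - alpha_j * beta_i). Collecting: alpha ∧ beta = (9*x) dx ∧ dy + (3*x) dx ∧ dz + (-2*y + 9*z) dy ∧ dz.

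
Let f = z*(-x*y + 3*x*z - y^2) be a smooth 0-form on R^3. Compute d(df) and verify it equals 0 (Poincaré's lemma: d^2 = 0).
d(df) = 0

Step 1: df = sum_i (∂f/∂x_i) dx_i = (z*(-y + 3*z)) dx + (z*(-x - 2*y)) dy + (-x*y + 6*x*z - y^2) dz.
Step 2: Apply d again. Using the 1-form formula, the coefficient of dx ∧ dy in d(df) is ∂^2 f/∂x ∂y - ∂^2 f/∂y ∂x = (-z) - (-z) = 0 (equality of mixed partials for smooth f).
Similarly for dx ∧ dz and dy ∧ dz — all coefficients vanish. So d(df) = 0.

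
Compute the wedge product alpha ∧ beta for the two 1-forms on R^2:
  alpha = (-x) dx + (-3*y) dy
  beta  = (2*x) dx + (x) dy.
alpha ∧ beta = (x*(-x + 6*y)) dx ∧ dy

Distribute the wedge, using dx_i ∧ dx_j = -dx_j ∧ dx_i and dx_i ∧ dx_i = 0. For each pair (i, j) with i < j, the coefficient of dx_i ∧ dx_j in alpha ∧ beta is (alpha_i * beta_j - alpha_j * beta_i). Collecting: alpha ∧ beta = (x*(-x + 6*y)) dx ∧ dy.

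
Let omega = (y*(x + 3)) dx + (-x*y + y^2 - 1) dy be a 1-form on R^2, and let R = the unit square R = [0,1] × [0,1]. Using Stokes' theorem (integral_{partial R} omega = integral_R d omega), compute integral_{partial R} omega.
integral_(partial R) omega = -4

Stokes: integral_partial_R omega = integral_R d omega with d omega = (∂Q/∂x - ∂P/∂y) dx ∧ dy.
  ∂Q/∂x = -y
  ∂P/∂y = x + 3
  integrand = ∂Q/∂x - ∂P/∂y = -x - y - 3.
Integrating over R: integral_0^1 integral_0^1 (-x - y - 3) dx dy = -4.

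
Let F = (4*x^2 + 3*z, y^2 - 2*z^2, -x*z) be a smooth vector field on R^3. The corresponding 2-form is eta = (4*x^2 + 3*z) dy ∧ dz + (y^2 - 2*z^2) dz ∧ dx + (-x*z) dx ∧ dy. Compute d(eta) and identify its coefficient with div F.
d(eta) = (7*x + 2*y) dx ∧ dy ∧ dz; div F = 7*x + 2*y

For a 2-form in R^3 of the form above, applying d gives a 3-form with coefficient ∂P/∂x + ∂Q/∂y + ∂R/∂z:
  ∂P/∂x = 8*x
  ∂Q/∂y = 2*y
  ∂R/∂z = -x
Sum = 7*x + 2*y, which is exactly div F.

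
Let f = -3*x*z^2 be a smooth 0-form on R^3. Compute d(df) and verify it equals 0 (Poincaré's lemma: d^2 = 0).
d(df) = 0

Step 1: df = sum_i (∂f/∂x_i) dx_i = (-3*z^2) dx + (0) dy + (-6*x*z) dz.
Step 2: Apply d again. Using the 1-form formula, the coefficient of dx ∧ dy in d(df) is ∂^2 f/∂x ∂y - ∂^2 f/∂y ∂x = (0) - (0) = 0 (equality of mixed partials for smooth f).
Similarly for dx ∧ dz and dy ∧ dz — all coefficients vanish. So d(df) = 0.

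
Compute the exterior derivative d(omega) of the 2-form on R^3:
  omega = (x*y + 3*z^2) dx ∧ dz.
d(omega) = (-x) dx ∧ dy ∧ dz

For a 2-form omega = sum_{i<j} g_{ij} dx_i ∧ dx_j, the exterior derivative is
  d(omega) = sum_{i<j} d(g_{ij}) ∧ dx_i ∧ dx_j = sum_{i<j, k} (∂g_{ij}/∂x_k) dx_k ∧ dx_i ∧ dx_j.
Expand each term, using dx_k ∧ dx_i ∧ dx_j = sgn(permutation) dx_{(a)} ∧ dx_{(b)} ∧ dx_{(c)} with (a < b < c) sorted:
  d(x*y + 3*z^2) includes (∂/∂y)(x*y + 3*z^2) dy = (x) dy, which multiplied by dx ∧ dz gives (-x) dx ∧ dy ∧ dz
Collecting like 3-forms: d(omega) = (-x) dx ∧ dy ∧ dz.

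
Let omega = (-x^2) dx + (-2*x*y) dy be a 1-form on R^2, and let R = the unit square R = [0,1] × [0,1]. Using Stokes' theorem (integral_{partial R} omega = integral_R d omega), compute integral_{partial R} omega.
integral_(partial R) omega = -1

Stokes: integral_partial_R omega = integral_R d omega with d omega = (∂Q/∂x - ∂P/∂y) dx ∧ dy.
  ∂Q/∂x = -2*y
  ∂P/∂y = 0
  integrand = ∂Q/∂x - ∂P/∂y = -2*y.
Integrating over R: integral_0^1 integral_0^1 (-2*y) dx dy = -1.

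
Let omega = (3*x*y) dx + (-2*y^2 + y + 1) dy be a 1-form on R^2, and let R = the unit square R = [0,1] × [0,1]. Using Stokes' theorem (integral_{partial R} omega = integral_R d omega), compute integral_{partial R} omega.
integral_(partial R) omega = -3/2

Stokes: integral_partial_R omega = integral_R d omega with d omega = (∂Q/∂x - ∂P/∂y) dx ∧ dy.
  ∂Q/∂x = 0
  ∂P/∂y = 3*x
  integrand = ∂Q/∂x - ∂P/∂y = -3*x.
Integrating over R: integral_0^1 integral_0^1 (-3*x) dx dy = -3/2.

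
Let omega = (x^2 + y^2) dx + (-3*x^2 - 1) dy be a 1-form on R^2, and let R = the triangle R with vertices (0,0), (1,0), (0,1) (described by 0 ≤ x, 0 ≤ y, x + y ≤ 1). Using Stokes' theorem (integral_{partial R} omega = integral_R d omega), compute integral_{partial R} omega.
integral_(partial R) omega = -4/3

Stokes: integral_partial_R omega = integral_R d omega with d omega = (∂Q/∂x - ∂P/∂y) dx ∧ dy.
  ∂Q/∂x = -6*x
  ∂P/∂y = 2*y
  integrand = ∂Q/∂x - ∂P/∂y = -6*x - 2*y.
Integrating over R: integral_0^1 integral_0^{1-x} (-6*x - 2*y) dy dx = -4/3.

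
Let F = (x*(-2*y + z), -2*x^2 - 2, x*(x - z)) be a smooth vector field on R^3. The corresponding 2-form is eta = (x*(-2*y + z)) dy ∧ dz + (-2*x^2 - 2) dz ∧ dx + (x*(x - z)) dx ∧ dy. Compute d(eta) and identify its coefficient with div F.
d(eta) = (-x - 2*y + z) dx ∧ dy ∧ dz; div F = -x - 2*y + z

For a 2-form in R^3 of the form above, applying d gives a 3-form with coefficient ∂P/∂x + ∂Q/∂y + ∂R/∂z:
  ∂P/∂x = -2*y + z
  ∂Q/∂y = 0
  ∂R/∂z = -x
Sum = -x - 2*y + z, which is exactly div F.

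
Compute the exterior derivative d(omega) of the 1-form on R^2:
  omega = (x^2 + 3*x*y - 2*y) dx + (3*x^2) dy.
d(omega) = (3*x + 2) dx ∧ dy

For a 1-form omega = sum_i f_i dx_i, the exterior derivative is
  d(omega) = sum_{i < j} (∂f_j/∂x_i - ∂f_i/∂x_j) dx_i ∧ dx_j.
  coefficient of dx ∧ dy: ∂f_2/∂x - ∂f_1/∂y = ∂(3*x^2)/∂x - ∂(x^2 + 3*x*y - 2*y)/∂y = 3*x + 2
Assembling: d(omega) = (3*x + 2) dx ∧ dy.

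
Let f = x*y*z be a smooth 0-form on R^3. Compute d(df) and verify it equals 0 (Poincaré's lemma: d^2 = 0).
d(df) = 0

Step 1: df = sum_i (∂f/∂x_i) dx_i = (y*z) dx + (x*z) dy + (x*y) dz.
Step 2: Apply d again. Using the 1-form formula, the coefficient of dx ∧ dy in d(df) is ∂^2 f/∂x ∂y - ∂^2 f/∂y ∂x = (z) - (z) = 0 (equality of mixed partials for smooth f).
Similarly for dx ∧ dz and dy ∧ dz — all coefficients vanish. So d(df) = 0.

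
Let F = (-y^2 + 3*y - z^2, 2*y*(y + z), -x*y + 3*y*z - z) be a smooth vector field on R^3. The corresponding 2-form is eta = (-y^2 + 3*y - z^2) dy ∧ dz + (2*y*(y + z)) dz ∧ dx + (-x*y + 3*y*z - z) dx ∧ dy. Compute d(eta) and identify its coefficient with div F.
d(eta) = (7*y + 2*z - 1) dx ∧ dy ∧ dz; div F = 7*y + 2*z - 1

For a 2-form in R^3 of the form above, applying d gives a 3-form with coefficient ∂P/∂x + ∂Q/∂y + ∂R/∂z:
  ∂P/∂x = 0
  ∂Q/∂y = 4*y + 2*z
  ∂R/∂z = 3*y - 1
Sum = 7*y + 2*z - 1, which is exactly div F.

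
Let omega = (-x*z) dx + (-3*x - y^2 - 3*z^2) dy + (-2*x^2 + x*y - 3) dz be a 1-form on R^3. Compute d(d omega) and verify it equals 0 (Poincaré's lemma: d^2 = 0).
d(d omega) = 0

Step 1: d omega = sum_{i<j} (∂f_j/∂x_i - ∂f_i/∂x_j) dx_i ∧ dx_j:
  coeff of dx ∧ dy: -3
  coeff of dx ∧ dz: -3*x + y
  coeff of dy ∧ dz: x + 6*z
Step 2: Apply d again to each 2-form coefficient. The only possible 3-form in R^3 is dx ∧ dy ∧ dz, with coefficient
  ∂(coeff of dy∧dz)/∂x - ∂(coeff of dx∧dz)/∂y + ∂(coeff of dx∧dy)/∂z
  = ∂/∂x (x + 6*z) - ∂/∂y (-3*x + y) + ∂/∂z (-3).
Each of these terms simplifies to sums of mixed partials that cancel in pairs. The result is 0 (by equality of mixed partials for smooth functions — Schwarz / Clairaut).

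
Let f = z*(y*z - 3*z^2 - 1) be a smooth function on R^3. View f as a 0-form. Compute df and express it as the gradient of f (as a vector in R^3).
df = (0) dx + (z^2) dy + (2*y*z - 9*z^2 - 1) dz; grad f = (0, z^2, 2*y*z - 9*z^2 - 1)

For a 0-form f, d f = (∂f/∂x) dx + (∂f/∂y) dy + (∂f/∂z) dz. The components of the vector representation are exactly the entries of grad f in Cartesian coordinates:
  ∂f/∂x = 0
  ∂f/∂y = z^2
  ∂f/∂z = 2*y*z - 9*z^2 - 1.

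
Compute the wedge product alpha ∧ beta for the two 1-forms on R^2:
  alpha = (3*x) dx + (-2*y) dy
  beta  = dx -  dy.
alpha ∧ beta = (-3*x + 2*y) dx ∧ dy

Distribute the wedge, using dx_i ∧ dx_j = -dx_j ∧ dx_i and dx_i ∧ dx_i = 0. For each pair (i, j) with i < j, the coefficient of dx_i ∧ dx_j in alpha ∧ beta is (alpha_i * beta_j - alpha_j * beta_i). Collecting: alpha ∧ beta = (-3*x + 2*y) dx ∧ dy.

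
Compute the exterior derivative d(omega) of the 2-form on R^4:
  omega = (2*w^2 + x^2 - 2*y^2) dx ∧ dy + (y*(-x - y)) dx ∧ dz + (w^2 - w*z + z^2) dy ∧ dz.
d(omega) = (4*w) dx ∧ dy ∧ dw + (x + 2*y) dx ∧ dy ∧ dz + (2*w - z) dy ∧ dz ∧ dw

For a 2-form omega = sum_{i<j} g_{ij} dx_i ∧ dx_j, the exterior derivative is
  d(omega) = sum_{i<j} d(g_{ij}) ∧ dx_i ∧ dx_j = sum_{i<j, k} (∂g_{ij}/∂x_k) dx_k ∧ dx_i ∧ dx_j.
Expand each term, using dx_k ∧ dx_i ∧ dx_j = sgn(permutation) dx_{(a)} ∧ dx_{(b)} ∧ dx_{(c)} with (a < b < c) sorted:
  d(2*w^2 + x^2 - 2*y^2) includes (∂/∂w)(2*w^2 + x^2 - 2*y^2) dw = (4*w) dw, which multiplied by dx ∧ dy gives (4*w) dx ∧ dy ∧ dw
  d(y*(-x - y)) includes (∂/∂y)(y*(-x - y)) dy = (-x - 2*y) dy, which multiplied by dx ∧ dz gives (x + 2*y) dx ∧ dy ∧ dz
  d(w^2 - w*z + z^2) includes (∂/∂w)(w^2 - w*z + z^2) dw = (2*w - z) dw, which multiplied by dy ∧ dz gives (2*w - z) dy ∧ dz ∧ dw
Collecting like 3-forms: d(omega) = (4*w) dx ∧ dy ∧ dw + (x + 2*y) dx ∧ dy ∧ dz + (2*w - z) dy ∧ dz ∧ dw.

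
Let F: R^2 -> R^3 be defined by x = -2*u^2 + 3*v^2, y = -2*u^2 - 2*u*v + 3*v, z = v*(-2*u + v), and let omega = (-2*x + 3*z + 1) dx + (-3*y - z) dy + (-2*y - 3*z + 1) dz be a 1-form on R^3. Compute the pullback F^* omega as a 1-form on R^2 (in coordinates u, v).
F^* omega = (-40*u^3 - 28*u^2*v - 20*u*v^2 + 36*u*v - 4*u + 8*v^3 + 30*v^2 - 2*v) du + (-20*u^3 - 4*u^2*v + 18*u^2 - 8*u*v^2 + 54*u*v - 2*u - 24*v^3 - 15*v^2 - 19*v) dv

Using F^*(f dg) = (f ∘ F) d(g ∘ F), substitute each coordinate x_i by F_i(u, v) in f_i, and replace dx_i by d F_i = (∂F_i/∂u) du + (∂F_i/∂v) dv.
  For the x component: f_1(F) = 4*u^2 - 6*u*v - 3*v^2 + 1; d F_1 = (-4*u) du + (6*v) dv
  For the y component: f_2(F) = 6*u^2 + 8*u*v - v^2 - 9*v; d F_2 = (-4*u - 2*v) du + (3 - 2*u) dv
  For the z component: f_3(F) = 4*u^2 + 10*u*v - 3*v^2 - 6*v + 1; d F_3 = (-2*v) du + (-2*u + 2*v) dv
Combining and collecting du, dv coefficients:
  coeff of du: -40*u^3 - 28*u^2*v - 20*u*v^2 + 36*u*v - 4*u + 8*v^3 + 30*v^2 - 2*v
  coeff of dv: -20*u^3 - 4*u^2*v + 18*u^2 - 8*u*v^2 + 54*u*v - 2*u - 24*v^3 - 15*v^2 - 19*v
F^* omega = (-40*u^3 - 28*u^2*v - 20*u*v^2 + 36*u*v - 4*u + 8*v^3 + 30*v^2 - 2*v) du + (-20*u^3 - 4*u^2*v + 18*u^2 - 8*u*v^2 + 54*u*v - 2*u - 24*v^3 - 15*v^2 - 19*v) dv.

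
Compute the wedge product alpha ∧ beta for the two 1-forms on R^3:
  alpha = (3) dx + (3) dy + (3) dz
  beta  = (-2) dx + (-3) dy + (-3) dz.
alpha ∧ beta = (-3) dx ∧ dy + (-3) dx ∧ dz

Distribute the wedge, using dx_i ∧ dx_j = -dx_j ∧ dx_i and dx_i ∧ dx_i = 0. For each pair (i, j) with i < j, the coefficient of dx_i ∧ dx_j in alpha ∧ beta is (alpha_i * beta_j - alpha_j * beta_i). Collecting: alpha ∧ beta = (-3) dx ∧ dy + (-3) dx ∧ dz.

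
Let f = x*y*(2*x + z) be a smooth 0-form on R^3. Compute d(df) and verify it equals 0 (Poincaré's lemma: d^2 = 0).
d(df) = 0

Step 1: df = sum_i (∂f/∂x_i) dx_i = (y*(4*x + z)) dx + (x*(2*x + z)) dy + (x*y) dz.
Step 2: Apply d again. Using the 1-form formula, the coefficient of dx ∧ dy in d(df) is ∂^2 f/∂x ∂y - ∂^2 f/∂y ∂x = (4*x + z) - (4*x + z) = 0 (equality of mixed partials for smooth f).
Similarly for dx ∧ dz and dy ∧ dz — all coefficients vanish. So d(df) = 0.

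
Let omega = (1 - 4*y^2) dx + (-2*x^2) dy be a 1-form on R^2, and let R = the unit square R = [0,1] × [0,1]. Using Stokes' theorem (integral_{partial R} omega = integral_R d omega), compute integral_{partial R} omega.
integral_(partial R) omega = 2

Stokes: integral_partial_R omega = integral_R d omega with d omega = (∂Q/∂x - ∂P/∂y) dx ∧ dy.
  ∂Q/∂x = -4*x
  ∂P/∂y = -8*y
  integrand = ∂Q/∂x - ∂P/∂y = -4*x + 8*y.
Integrating over R: integral_0^1 integral_0^1 (-4*x + 8*y) dx dy = 2.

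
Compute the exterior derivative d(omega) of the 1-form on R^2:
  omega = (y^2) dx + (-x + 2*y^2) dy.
d(omega) = (-2*y - 1) dx ∧ dy

For a 1-form omega = sum_i f_i dx_i, the exterior derivative is
  d(omega) = sum_{i < j} (∂f_j/∂x_i - ∂f_i/∂x_j) dx_i ∧ dx_j.
  coefficient of dx ∧ dy: ∂f_2/∂x - ∂f_1/∂y = ∂(-x + 2*y^2)/∂x - ∂(y^2)/∂y = -2*y - 1
Assembling: d(omega) = (-2*y - 1) dx ∧ dy.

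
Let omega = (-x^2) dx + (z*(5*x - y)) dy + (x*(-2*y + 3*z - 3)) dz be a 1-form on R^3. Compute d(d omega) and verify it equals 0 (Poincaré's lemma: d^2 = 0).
d(d omega) = 0

Step 1: d omega = sum_{i<j} (∂f_j/∂x_i - ∂f_i/∂x_j) dx_i ∧ dx_j:
  coeff of dx ∧ dy: 5*z
  coeff of dx ∧ dz: -2*y + 3*z - 3
  coeff of dy ∧ dz: -7*x + y
Step 2: Apply d again to each 2-form coefficient. The only possible 3-form in R^3 is dx ∧ dy ∧ dz, with coefficient
  ∂(coeff of dy∧dz)/∂x - ∂(coeff of dx∧dz)/∂y + ∂(coeff of dx∧dy)/∂z
  = ∂/∂x (-7*x + y) - ∂/∂y (-2*y + 3*z - 3) + ∂/∂z (5*z).
Each of these terms simplifies to sums of mixed partials that cancel in pairs. The result is 0 (by equality of mixed partials for smooth functions — Schwarz / Clairaut).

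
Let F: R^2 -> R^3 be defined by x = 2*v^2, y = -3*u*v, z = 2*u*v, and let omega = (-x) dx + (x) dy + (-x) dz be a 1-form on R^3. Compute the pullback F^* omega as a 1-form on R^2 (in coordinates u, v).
F^* omega = (-10*v^3) du + (v^2*(-10*u - 8*v)) dv

Using F^*(f dg) = (f ∘ F) d(g ∘ F), substitute each coordinate x_i by F_i(u, v) in f_i, and replace dx_i by d F_i = (∂F_i/∂u) du + (∂F_i/∂v) dv.
  For the x component: f_1(F) = -2*v^2; d F_1 = (0) du + (4*v) dv
  For the y component: f_2(F) = 2*v^2; d F_2 = (-3*v) du + (-3*u) dv
  For the z component: f_3(F) = -2*v^2; d F_3 = (2*v) du + (2*u) dv
Combining and collecting du, dv coefficients:
  coeff of du: -10*v^3
  coeff of dv: v^2*(-10*u - 8*v)
F^* omega = (-10*v^3) du + (v^2*(-10*u - 8*v)) dv.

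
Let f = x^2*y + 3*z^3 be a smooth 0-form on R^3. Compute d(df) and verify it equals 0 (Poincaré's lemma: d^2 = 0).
d(df) = 0

Step 1: df = sum_i (∂f/∂x_i) dx_i = (2*x*y) dx + (x^2) dy + (9*z^2) dz.
Step 2: Apply d again. Using the 1-form formula, the coefficient of dx ∧ dy in d(df) is ∂^2 f/∂x ∂y - ∂^2 f/∂y ∂x = (2*x) - (2*x) = 0 (equality of mixed partials for smooth f).
Similarly for dx ∧ dz and dy ∧ dz — all coefficients vanish. So d(df) = 0.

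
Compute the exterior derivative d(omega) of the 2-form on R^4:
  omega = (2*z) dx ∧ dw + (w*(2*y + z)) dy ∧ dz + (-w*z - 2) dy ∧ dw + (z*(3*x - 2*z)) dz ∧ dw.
d(omega) = (3*z - 2) dx ∧ dz ∧ dw + (w + 2*y + z) dy ∧ dz ∧ dw

For a 2-form omega = sum_{i<j} g_{ij} dx_i ∧ dx_j, the exterior derivative is
  d(omega) = sum_{i<j} d(g_{ij}) ∧ dx_i ∧ dx_j = sum_{i<j, k} (∂g_{ij}/∂x_k) dx_k ∧ dx_i ∧ dx_j.
Expand each term, using dx_k ∧ dx_i ∧ dx_j = sgn(permutation) dx_{(a)} ∧ dx_{(b)} ∧ dx_{(c)} with (a < b < c) sorted:
  d(2*z) includes (∂/∂z)(2*z) dz = (2) dz, which multiplied by dx ∧ dw gives (-2) dx ∧ dz ∧ dw
  d(w*(2*y + z)) includes (∂/∂w)(w*(2*y + z)) dw = (2*y + z) dw, which multiplied by dy ∧ dz gives (2*y + z) dy ∧ dz ∧ dw
  d(-w*z - 2) includes (∂/∂z)(-w*z - 2) dz = (-w) dz, which multiplied by dy ∧ dw gives (w) dy ∧ dz ∧ dw
  d(z*(3*x - 2*z)) includes (∂/∂x)(z*(3*x - 2*z)) dx = (3*z) dx, which multiplied by dz ∧ dw gives (3*z) dx ∧ dz ∧ dw
Collecting like 3-forms: d(omega) = (3*z - 2) dx ∧ dz ∧ dw + (w + 2*y + z) dy ∧ dz ∧ dw.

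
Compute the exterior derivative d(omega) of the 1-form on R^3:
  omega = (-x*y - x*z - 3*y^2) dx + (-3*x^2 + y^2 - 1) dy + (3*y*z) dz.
d(omega) = (-5*x + 6*y) dx ∧ dy + (x) dx ∧ dz + (3*z) dy ∧ dz

For a 1-form omega = sum_i f_i dx_i, the exterior derivative is
  d(omega) = sum_{i < j} (∂f_j/∂x_i - ∂f_i/∂x_j) dx_i ∧ dx_j.
  coefficient of dx ∧ dy: ∂f_2/∂x - ∂f_1/∂y = ∂(-3*x^2 + y^2 - 1)/∂x - ∂(-x*y - x*z - 3*y^2)/∂y = -5*x + 6*y
  coefficient of dx ∧ dz: ∂f_3/∂x - ∂f_1/∂z = ∂(3*y*z)/∂x - ∂(-x*y - x*z - 3*y^2)/∂z = x
  coefficient of dy ∧ dz: ∂f_3/∂y - ∂f_2/∂z = ∂(3*y*z)/∂y - ∂(-3*x^2 + y^2 - 1)/∂z = 3*z
Assembling: d(omega) = (-5*x + 6*y) dx ∧ dy + (x) dx ∧ dz + (3*z) dy ∧ dz.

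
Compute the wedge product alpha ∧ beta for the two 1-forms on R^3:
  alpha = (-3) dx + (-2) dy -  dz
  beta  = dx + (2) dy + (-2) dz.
alpha ∧ beta = (-4) dx ∧ dy + (7) dx ∧ dz + (6) dy ∧ dz

Distribute the wedge, using dx_i ∧ dx_j = -dx_j ∧ dx_i and dx_i ∧ dx_i = 0. For each pair (i, j) with i < j, the coefficient of dx_i ∧ dx_j in alpha ∧ beta is (alpha_i * beta_j - alpha_j * beta_i). Collecting: alpha ∧ beta = (-4) dx ∧ dy + (7) dx ∧ dz + (6) dy ∧ dz.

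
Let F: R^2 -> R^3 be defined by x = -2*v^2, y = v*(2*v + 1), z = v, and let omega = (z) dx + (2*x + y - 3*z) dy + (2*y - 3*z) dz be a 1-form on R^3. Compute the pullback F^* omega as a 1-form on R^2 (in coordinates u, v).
F^* omega = (v*(-8*v^2 - 10*v - 3)) dv

Using F^*(f dg) = (f ∘ F) d(g ∘ F), substitute each coordinate x_i by F_i(u, v) in f_i, and replace dx_i by d F_i = (∂F_i/∂u) du + (∂F_i/∂v) dv.
  For the x component: f_1(F) = v; d F_1 = (0) du + (-4*v) dv
  For the y component: f_2(F) = 2*v*(-v - 1); d F_2 = (0) du + (4*v + 1) dv
  For the z component: f_3(F) = v*(4*v - 1); d F_3 = (0) du + (1) dv
Combining and collecting du, dv coefficients:
  coeff of du: 0
  coeff of dv: v*(-8*v^2 - 10*v - 3)
F^* omega = (v*(-8*v^2 - 10*v - 3)) dv.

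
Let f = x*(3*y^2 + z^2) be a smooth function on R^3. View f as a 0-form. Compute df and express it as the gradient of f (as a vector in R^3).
df = (3*y^2 + z^2) dx + (6*x*y) dy + (2*x*z) dz; grad f = (3*y^2 + z^2, 6*x*y, 2*x*z)

For a 0-form f, d f = (∂f/∂x) dx + (∂f/∂y) dy + (∂f/∂z) dz. The components of the vector representation are exactly the entries of grad f in Cartesian coordinates:
  ∂f/∂x = 3*y^2 + z^2
  ∂f/∂y = 6*x*y
  ∂f/∂z = 2*x*z.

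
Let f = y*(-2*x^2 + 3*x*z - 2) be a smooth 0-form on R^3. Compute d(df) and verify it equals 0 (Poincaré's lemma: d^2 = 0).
d(df) = 0

Step 1: df = sum_i (∂f/∂x_i) dx_i = (y*(-4*x + 3*z)) dx + (-2*x^2 + 3*x*z - 2) dy + (3*x*y) dz.
Step 2: Apply d again. Using the 1-form formula, the coefficient of dx ∧ dy in d(df) is ∂^2 f/∂x ∂y - ∂^2 f/∂y ∂x = (-4*x + 3*z) - (-4*x + 3*z) = 0 (equality of mixed partials for smooth f).
Similarly for dx ∧ dz and dy ∧ dz — all coefficients vanish. So d(df) = 0.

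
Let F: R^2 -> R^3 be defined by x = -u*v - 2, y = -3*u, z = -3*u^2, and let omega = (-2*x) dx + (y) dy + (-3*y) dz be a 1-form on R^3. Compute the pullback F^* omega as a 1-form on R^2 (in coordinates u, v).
F^* omega = (-54*u^2 - 2*u*v^2 + 9*u - 4*v) du + (2*u*(-u*v - 2)) dv

Using F^*(f dg) = (f ∘ F) d(g ∘ F), substitute each coordinate x_i by F_i(u, v) in f_i, and replace dx_i by d F_i = (∂F_i/∂u) du + (∂F_i/∂v) dv.
  For the x component: f_1(F) = 2*u*v + 4; d F_1 = (-v) du + (-u) dv
  For the y component: f_2(F) = -3*u; d F_2 = (-3) du + (0) dv
  For the z component: f_3(F) = 9*u; d F_3 = (-6*u) du + (0) dv
Combining and collecting du, dv coefficients:
  coeff of du: -54*u^2 - 2*u*v^2 + 9*u - 4*v
  coeff of dv: 2*u*(-u*v - 2)
F^* omega = (-54*u^2 - 2*u*v^2 + 9*u - 4*v) du + (2*u*(-u*v - 2)) dv.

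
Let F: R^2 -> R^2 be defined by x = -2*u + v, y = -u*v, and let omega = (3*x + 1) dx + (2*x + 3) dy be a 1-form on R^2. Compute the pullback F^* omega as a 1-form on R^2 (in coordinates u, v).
F^* omega = (4*u*v + 12*u - 2*v^2 - 9*v - 2) du + (4*u^2 - 2*u*v - 9*u + 3*v + 1) dv

Using F^*(f dg) = (f ∘ F) d(g ∘ F), substitute each coordinate x_i by F_i(u, v) in f_i, and replace dx_i by d F_i = (∂F_i/∂u) du + (∂F_i/∂v) dv.
  For the x component: f_1(F) = -6*u + 3*v + 1; d F_1 = (-2) du + (1) dv
  For the y component: f_2(F) = -4*u + 2*v + 3; d F_2 = (-v) du + (-u) dv
Combining and collecting du, dv coefficients:
  coeff of du: 4*u*v + 12*u - 2*v^2 - 9*v - 2
  coeff of dv: 4*u^2 - 2*u*v - 9*u + 3*v + 1
F^* omega = (4*u*v + 12*u - 2*v^2 - 9*v - 2) du + (4*u^2 - 2*u*v - 9*u + 3*v + 1) dv.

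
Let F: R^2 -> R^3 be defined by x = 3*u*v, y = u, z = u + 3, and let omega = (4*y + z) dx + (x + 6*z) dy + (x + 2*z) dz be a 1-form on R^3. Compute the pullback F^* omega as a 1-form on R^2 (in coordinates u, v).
F^* omega = (21*u*v + 8*u + 9*v + 24) du + (3*u*(5*u + 3)) dv

Using F^*(f dg) = (f ∘ F) d(g ∘ F), substitute each coordinate x_i by F_i(u, v) in f_i, and replace dx_i by d F_i = (∂F_i/∂u) du + (∂F_i/∂v) dv.
  For the x component: f_1(F) = 5*u + 3; d F_1 = (3*v) du + (3*u) dv
  For the y component: f_2(F) = 3*u*v + 6*u + 18; d F_2 = (1) du + (0) dv
  For the z component: f_3(F) = 3*u*v + 2*u + 6; d F_3 = (1) du + (0) dv
Combining and collecting du, dv coefficients:
  coeff of du: 21*u*v + 8*u + 9*v + 24
  coeff of dv: 3*u*(5*u + 3)
F^* omega = (21*u*v + 8*u + 9*v + 24) du + (3*u*(5*u + 3)) dv.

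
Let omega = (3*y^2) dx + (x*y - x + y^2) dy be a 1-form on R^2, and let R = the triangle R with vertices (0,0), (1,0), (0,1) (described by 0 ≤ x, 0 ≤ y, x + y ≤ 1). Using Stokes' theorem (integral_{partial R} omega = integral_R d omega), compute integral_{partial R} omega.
integral_(partial R) omega = -4/3

Stokes: integral_partial_R omega = integral_R d omega with d omega = (∂Q/∂x - ∂P/∂y) dx ∧ dy.
  ∂Q/∂x = y - 1
  ∂P/∂y = 6*y
  integrand = ∂Q/∂x - ∂P/∂y = -5*y - 1.
Integrating over R: integral_0^1 integral_0^{1-x} (-5*y - 1) dy dx = -4/3.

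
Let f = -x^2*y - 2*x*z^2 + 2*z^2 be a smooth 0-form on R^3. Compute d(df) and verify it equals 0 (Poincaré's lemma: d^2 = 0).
d(df) = 0

Step 1: df = sum_i (∂f/∂x_i) dx_i = (-2*x*y - 2*z^2) dx + (-x^2) dy + (4*z*(1 - x)) dz.
Step 2: Apply d again. Using the 1-form formula, the coefficient of dx ∧ dy in d(df) is ∂^2 f/∂x ∂y - ∂^2 f/∂y ∂x = (-2*x) - (-2*x) = 0 (equality of mixed partials for smooth f).
Similarly for dx ∧ dz and dy ∧ dz — all coefficients vanish. So d(df) = 0.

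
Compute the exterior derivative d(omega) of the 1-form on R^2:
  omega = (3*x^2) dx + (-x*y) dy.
d(omega) = (-y) dx ∧ dy

For a 1-form omega = sum_i f_i dx_i, the exterior derivative is
  d(omega) = sum_{i < j} (∂f_j/∂x_i - ∂f_i/∂x_j) dx_i ∧ dx_j.
  coefficient of dx ∧ dy: ∂f_2/∂x - ∂f_1/∂y = ∂(-x*y)/∂x - ∂(3*x^2)/∂y = -y
Assembling: d(omega) = (-y) dx ∧ dy.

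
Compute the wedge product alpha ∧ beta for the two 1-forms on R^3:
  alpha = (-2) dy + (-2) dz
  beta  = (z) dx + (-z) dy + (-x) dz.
alpha ∧ beta = (2*z) dx ∧ dy + (2*x - 2*z) dy ∧ dz + (2*z) dx ∧ dz

Distribute the wedge, using dx_i ∧ dx_j = -dx_j ∧ dx_i and dx_i ∧ dx_i = 0. For each pair (i, j) with i < j, the coefficient of dx_i ∧ dx_j in alpha ∧ beta is (alpha_i * beta_j - alpha_j * beta_i). Collecting: alpha ∧ beta = (2*z) dx ∧ dy + (2*x - 2*z) dy ∧ dz + (2*z) dx ∧ dz.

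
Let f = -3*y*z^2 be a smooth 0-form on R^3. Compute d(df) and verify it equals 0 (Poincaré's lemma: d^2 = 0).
d(df) = 0

Step 1: df = sum_i (∂f/∂x_i) dx_i = (0) dx + (-3*z^2) dy + (-6*y*z) dz.
Step 2: Apply d again. Using the 1-form formula, the coefficient of dx ∧ dy in d(df) is ∂^2 f/∂x ∂y - ∂^2 f/∂y ∂x = (0) - (0) = 0 (equality of mixed partials for smooth f).
Similarly for dx ∧ dz and dy ∧ dz — all coefficients vanish. So d(df) = 0.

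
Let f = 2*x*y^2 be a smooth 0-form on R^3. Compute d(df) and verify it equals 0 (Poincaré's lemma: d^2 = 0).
d(df) = 0

Step 1: df = sum_i (∂f/∂x_i) dx_i = (2*y^2) dx + (4*x*y) dy + (0) dz.
Step 2: Apply d again. Using the 1-form formula, the coefficient of dx ∧ dy in d(df) is ∂^2 f/∂x ∂y - ∂^2 f/∂y ∂x = (4*y) - (4*y) = 0 (equality of mixed partials for smooth f).
Similarly for dx ∧ dz and dy ∧ dz — all coefficients vanish. So d(df) = 0.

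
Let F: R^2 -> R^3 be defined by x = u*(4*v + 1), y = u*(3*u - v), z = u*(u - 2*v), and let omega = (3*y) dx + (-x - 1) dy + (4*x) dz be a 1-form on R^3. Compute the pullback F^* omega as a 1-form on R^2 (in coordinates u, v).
F^* omega = (44*u^2*v + 11*u^2 - 40*u*v^2 - 10*u*v - 6*u + v) du + (u*(36*u^2 - 40*u*v - 7*u + 1)) dv

Using F^*(f dg) = (f ∘ F) d(g ∘ F), substitute each coordinate x_i by F_i(u, v) in f_i, and replace dx_i by d F_i = (∂F_i/∂u) du + (∂F_i/∂v) dv.
  For the x component: f_1(F) = 3*u*(3*u - v); d F_1 = (4*v + 1) du + (4*u) dv
  For the y component: f_2(F) = -4*u*v - u - 1; d F_2 = (6*u - v) du + (-u) dv
  For the z component: f_3(F) = 4*u*(4*v + 1); d F_3 = (2*u - 2*v) du + (-2*u) dv
Combining and collecting du, dv coefficients:
  coeff of du: 44*u^2*v + 11*u^2 - 40*u*v^2 - 10*u*v - 6*u + v
  coeff of dv: u*(36*u^2 - 40*u*v - 7*u + 1)
F^* omega = (44*u^2*v + 11*u^2 - 40*u*v^2 - 10*u*v - 6*u + v) du + (u*(36*u^2 - 40*u*v - 7*u + 1)) dv.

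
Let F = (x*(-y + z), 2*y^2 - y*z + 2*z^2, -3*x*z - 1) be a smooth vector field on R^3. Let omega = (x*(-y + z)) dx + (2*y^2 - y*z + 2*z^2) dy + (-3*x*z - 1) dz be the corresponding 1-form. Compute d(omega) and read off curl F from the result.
d(omega) = (y - 4*z) dy ∧ dz + (x + 3*z) dz ∧ dx + (x) dx ∧ dy; curl F = (y - 4*z, x + 3*z, x)

d omega = sum_{i<j} (∂f_j/∂x_i - ∂f_i/∂x_j) dx_i ∧ dx_j. Under the identification (dy ∧ dz, dz ∧ dx, dx ∧ dy) ↔ (e_x, e_y, e_z), the coefficients are exactly the components of curl F. Compute:
  ∂R/∂y - ∂Q/∂z = (0) - (-y + 4*z) = y - 4*z
  ∂P/∂z - ∂R/∂x = (x) - (-3*z) = x + 3*z
  ∂Q/∂x - ∂P/∂y = (0) - (-x) = x.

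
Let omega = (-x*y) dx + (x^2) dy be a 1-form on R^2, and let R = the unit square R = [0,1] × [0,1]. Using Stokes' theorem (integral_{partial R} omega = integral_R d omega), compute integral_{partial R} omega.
integral_(partial R) omega = 3/2

Stokes: integral_partial_R omega = integral_R d omega with d omega = (∂Q/∂x - ∂P/∂y) dx ∧ dy.
  ∂Q/∂x = 2*x
  ∂P/∂y = -x
  integrand = ∂Q/∂x - ∂P/∂y = 3*x.
Integrating over R: integral_0^1 integral_0^1 (3*x) dx dy = 3/2.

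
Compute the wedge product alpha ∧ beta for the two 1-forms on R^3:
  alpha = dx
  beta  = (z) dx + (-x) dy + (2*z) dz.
alpha ∧ beta = (-x) dx ∧ dy + (2*z) dx ∧ dz

Distribute the wedge, using dx_i ∧ dx_j = -dx_j ∧ dx_i and dx_i ∧ dx_i = 0. For each pair (i, j) with i < j, the coefficient of dx_i ∧ dx_j in alpha ∧ beta is (alpha_i * beta_j - alpha_j * beta_i). Collecting: alpha ∧ beta = (-x) dx ∧ dy + (2*z) dx ∧ dz.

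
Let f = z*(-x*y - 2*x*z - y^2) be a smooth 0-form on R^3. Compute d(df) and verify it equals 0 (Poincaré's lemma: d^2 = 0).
d(df) = 0

Step 1: df = sum_i (∂f/∂x_i) dx_i = (z*(-y - 2*z)) dx + (z*(-x - 2*y)) dy + (-x*y - 4*x*z - y^2) dz.
Step 2: Apply d again. Using the 1-form formula, the coefficient of dx ∧ dy in d(df) is ∂^2 f/∂x ∂y - ∂^2 f/∂y ∂x = (-z) - (-z) = 0 (equality of mixed partials for smooth f).
Similarly for dx ∧ dz and dy ∧ dz — all coefficients vanish. So d(df) = 0.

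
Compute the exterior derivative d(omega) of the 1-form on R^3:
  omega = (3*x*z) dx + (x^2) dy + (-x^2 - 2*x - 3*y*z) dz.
d(omega) = (2*x) dx ∧ dy + (-5*x - 2) dx ∧ dz + (-3*z) dy ∧ dz

For a 1-form omega = sum_i f_i dx_i, the exterior derivative is
  d(omega) = sum_{i < j} (∂f_j/∂x_i - ∂f_i/∂x_j) dx_i ∧ dx_j.
  coefficient of dx ∧ dy: ∂f_2/∂x - ∂f_1/∂y = ∂(x^2)/∂x - ∂(3*x*z)/∂y = 2*x
  coefficient of dx ∧ dz: ∂f_3/∂x - ∂f_1/∂z = ∂(-x^2 - 2*x - 3*y*z)/∂x - ∂(3*x*z)/∂z = -5*x - 2
  coefficient of dy ∧ dz: ∂f_3/∂y - ∂f_2/∂z = ∂(-x^2 - 2*x - 3*y*z)/∂y - ∂(x^2)/∂z = -3*z
Assembling: d(omega) = (2*x) dx ∧ dy + (-5*x - 2) dx ∧ dz + (-3*z) dy ∧ dz.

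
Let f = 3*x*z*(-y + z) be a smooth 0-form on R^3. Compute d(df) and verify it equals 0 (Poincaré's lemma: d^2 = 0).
d(df) = 0

Step 1: df = sum_i (∂f/∂x_i) dx_i = (3*z*(-y + z)) dx + (-3*x*z) dy + (3*x*(-y + 2*z)) dz.
Step 2: Apply d again. Using the 1-form formula, the coefficient of dx ∧ dy in d(df) is ∂^2 f/∂x ∂y - ∂^2 f/∂y ∂x = (-3*z) - (-3*z) = 0 (equality of mixed partials for smooth f).
Similarly for dx ∧ dz and dy ∧ dz — all coefficients vanish. So d(df) = 0.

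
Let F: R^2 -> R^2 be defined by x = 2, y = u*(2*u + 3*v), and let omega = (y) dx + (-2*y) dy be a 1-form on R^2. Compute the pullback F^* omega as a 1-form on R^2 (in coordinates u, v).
F^* omega = (2*u*(-8*u^2 - 18*u*v - 9*v^2)) du + (u^2*(-12*u - 18*v)) dv

Using F^*(f dg) = (f ∘ F) d(g ∘ F), substitute each coordinate x_i by F_i(u, v) in f_i, and replace dx_i by d F_i = (∂F_i/∂u) du + (∂F_i/∂v) dv.
  For the x component: f_1(F) = u*(2*u + 3*v); d F_1 = (0) du + (0) dv
  For the y component: f_2(F) = 2*u*(-2*u - 3*v); d F_2 = (4*u + 3*v) du + (3*u) dv
Combining and collecting du, dv coefficients:
  coeff of du: 2*u*(-8*u^2 - 18*u*v - 9*v^2)
  coeff of dv: u^2*(-12*u - 18*v)
F^* omega = (2*u*(-8*u^2 - 18*u*v - 9*v^2)) du + (u^2*(-12*u - 18*v)) dv.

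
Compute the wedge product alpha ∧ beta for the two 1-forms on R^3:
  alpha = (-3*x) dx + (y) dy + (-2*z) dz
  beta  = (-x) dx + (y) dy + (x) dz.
alpha ∧ beta = (-2*x*y) dx ∧ dy + (-x*(3*x + 2*z)) dx ∧ dz + (y*(x + 2*z)) dy ∧ dz

Distribute the wedge, using dx_i ∧ dx_j = -dx_j ∧ dx_i and dx_i ∧ dx_i = 0. For each pair (i, j) with i < j, the coefficient of dx_i ∧ dx_j in alpha ∧ beta is (alpha_i * beta_j - alpha_j * beta_i). Collecting: alpha ∧ beta = (-2*x*y) dx ∧ dy + (-x*(3*x + 2*z)) dx ∧ dz + (y*(x + 2*z)) dy ∧ dz.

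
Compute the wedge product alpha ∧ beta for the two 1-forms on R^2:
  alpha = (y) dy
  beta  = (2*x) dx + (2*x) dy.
alpha ∧ beta = (-2*x*y) dx ∧ dy

Distribute the wedge, using dx_i ∧ dx_j = -dx_j ∧ dx_i and dx_i ∧ dx_i = 0. For each pair (i, j) with i < j, the coefficient of dx_i ∧ dx_j in alpha ∧ beta is (alpha_i * beta_j - alpha_j * beta_i). Collecting: alpha ∧ beta = (-2*x*y) dx ∧ dy.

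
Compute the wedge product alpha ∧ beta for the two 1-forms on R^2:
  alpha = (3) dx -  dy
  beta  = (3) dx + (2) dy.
alpha ∧ beta = (9) dx ∧ dy

Distribute the wedge, using dx_i ∧ dx_j = -dx_j ∧ dx_i and dx_i ∧ dx_i = 0. For each pair (i, j) with i < j, the coefficient of dx_i ∧ dx_j in alpha ∧ beta is (alpha_i * beta_j - alpha_j * beta_i). Collecting: alpha ∧ beta = (9) dx ∧ dy.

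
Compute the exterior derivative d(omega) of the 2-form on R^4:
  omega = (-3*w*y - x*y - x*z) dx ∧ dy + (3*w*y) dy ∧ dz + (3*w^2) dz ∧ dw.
d(omega) = (-x) dx ∧ dy ∧ dz + (-3*y) dx ∧ dy ∧ dw + (3*y) dy ∧ dz ∧ dw

For a 2-form omega = sum_{i<j} g_{ij} dx_i ∧ dx_j, the exterior derivative is
  d(omega) = sum_{i<j} d(g_{ij}) ∧ dx_i ∧ dx_j = sum_{i<j, k} (∂g_{ij}/∂x_k) dx_k ∧ dx_i ∧ dx_j.
Expand each term, using dx_k ∧ dx_i ∧ dx_j = sgn(permutation) dx_{(a)} ∧ dx_{(b)} ∧ dx_{(c)} with (a < b < c) sorted:
  d(-3*w*y - x*y - x*z) includes (∂/∂z)(-3*w*y - x*y - x*z) dz = (-x) dz, which multiplied by dx ∧ dy gives (-x) dx ∧ dy ∧ dz
  d(-3*w*y - x*y - x*z) includes (∂/∂w)(-3*w*y - x*y - x*z) dw = (-3*y) dw, which multiplied by dx ∧ dy gives (-3*y) dx ∧ dy ∧ dw
  d(3*w*y) includes (∂/∂w)(3*w*y) dw = (3*y) dw, which multiplied by dy ∧ dz gives (3*y) dy ∧ dz ∧ dw
Collecting like 3-forms: d(omega) = (-x) dx ∧ dy ∧ dz + (-3*y) dx ∧ dy ∧ dw + (3*y) dy ∧ dz ∧ dw.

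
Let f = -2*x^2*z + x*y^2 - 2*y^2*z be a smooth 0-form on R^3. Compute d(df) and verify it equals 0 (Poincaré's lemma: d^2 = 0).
d(df) = 0

Step 1: df = sum_i (∂f/∂x_i) dx_i = (-4*x*z + y^2) dx + (2*y*(x - 2*z)) dy + (-2*x^2 - 2*y^2) dz.
Step 2: Apply d again. Using the 1-form formula, the coefficient of dx ∧ dy in d(df) is ∂^2 f/∂x ∂y - ∂^2 f/∂y ∂x = (2*y) - (2*y) = 0 (equality of mixed partials for smooth f).
Similarly for dx ∧ dz and dy ∧ dz — all coefficients vanish. So d(df) = 0.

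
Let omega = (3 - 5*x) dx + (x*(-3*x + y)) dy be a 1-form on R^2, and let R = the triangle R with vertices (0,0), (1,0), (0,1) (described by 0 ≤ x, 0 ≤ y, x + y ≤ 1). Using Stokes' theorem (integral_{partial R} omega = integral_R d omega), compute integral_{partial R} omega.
integral_(partial R) omega = -5/6

Stokes: integral_partial_R omega = integral_R d omega with d omega = (∂Q/∂x - ∂P/∂y) dx ∧ dy.
  ∂Q/∂x = -6*x + y
  ∂P/∂y = 0
  integrand = ∂Q/∂x - ∂P/∂y = -6*x + y.
Integrating over R: integral_0^1 integral_0^{1-x} (-6*x + y) dy dx = -5/6.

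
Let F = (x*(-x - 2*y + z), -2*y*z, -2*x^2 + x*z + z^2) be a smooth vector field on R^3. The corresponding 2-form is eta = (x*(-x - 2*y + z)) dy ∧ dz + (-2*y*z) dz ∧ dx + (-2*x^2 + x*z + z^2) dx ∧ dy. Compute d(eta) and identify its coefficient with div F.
d(eta) = (-x - 2*y + z) dx ∧ dy ∧ dz; div F = -x - 2*y + z

For a 2-form in R^3 of the form above, applying d gives a 3-form with coefficient ∂P/∂x + ∂Q/∂y + ∂R/∂z:
  ∂P/∂x = -2*x - 2*y + z
  ∂Q/∂y = -2*z
  ∂R/∂z = x + 2*z
Sum = -x - 2*y + z, which is exactly div F.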